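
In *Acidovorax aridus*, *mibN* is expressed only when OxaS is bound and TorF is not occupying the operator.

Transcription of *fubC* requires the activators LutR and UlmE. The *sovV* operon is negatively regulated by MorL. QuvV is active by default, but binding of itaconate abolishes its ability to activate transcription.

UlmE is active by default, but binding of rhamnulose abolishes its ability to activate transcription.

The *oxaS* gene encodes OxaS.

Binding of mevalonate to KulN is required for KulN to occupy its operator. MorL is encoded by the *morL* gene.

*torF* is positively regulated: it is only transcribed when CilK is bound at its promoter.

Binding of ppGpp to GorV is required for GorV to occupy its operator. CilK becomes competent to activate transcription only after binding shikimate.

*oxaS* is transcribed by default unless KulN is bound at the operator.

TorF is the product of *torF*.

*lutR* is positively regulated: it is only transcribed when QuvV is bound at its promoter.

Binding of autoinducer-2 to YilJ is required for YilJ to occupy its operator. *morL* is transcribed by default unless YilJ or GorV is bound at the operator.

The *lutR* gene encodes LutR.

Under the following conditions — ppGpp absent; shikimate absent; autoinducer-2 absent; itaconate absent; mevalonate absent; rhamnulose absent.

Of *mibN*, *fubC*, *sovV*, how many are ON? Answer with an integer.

Shikimate is absent, so CilK is inactive.
Required activator CilK is absent, so *torF* is not transcribed.
So TorF is not produced.
Mevalonate is absent, so KulN is inactive.
With no repressor bound, *oxaS* is transcribed.
So OxaS is produced and active.
No repressor is bound and OxaS is active, so *mibN* is transcribed.
→ *mibN* is ON.
Itaconate is absent, so QuvV is active.
No repressor is bound and QuvV is active, so *lutR* is transcribed.
So LutR is produced and active.
Rhamnulose is absent, so UlmE is active.
No repressor is bound and LutR and UlmE are active, so *fubC* is transcribed.
→ *fubC* is ON.
Autoinducer-2 is absent, so YilJ is inactive.
ppGpp is absent, so GorV is inactive.
With no repressor bound, *morL* is transcribed.
So MorL is produced and active.
With repressor MorL bound, *sovV* is not transcribed.
→ *sovV* is OFF.
2 of the 3 genes are transcribed.

2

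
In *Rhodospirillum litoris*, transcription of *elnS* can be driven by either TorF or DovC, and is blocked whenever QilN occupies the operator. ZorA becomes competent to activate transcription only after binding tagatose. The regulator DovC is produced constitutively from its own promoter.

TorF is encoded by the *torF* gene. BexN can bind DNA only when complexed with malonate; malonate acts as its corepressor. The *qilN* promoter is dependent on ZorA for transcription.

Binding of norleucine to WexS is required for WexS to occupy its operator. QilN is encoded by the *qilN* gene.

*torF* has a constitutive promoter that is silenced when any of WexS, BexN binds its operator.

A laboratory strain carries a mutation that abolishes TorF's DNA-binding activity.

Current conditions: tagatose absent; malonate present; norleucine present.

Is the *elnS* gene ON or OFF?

ON

Tagatose is absent, so ZorA is inactive.
Required activator ZorA is absent, so *qilN* is not transcribed.
So QilN is not produced.
TorF is non-functional in this strain, so it has no effect.
DovC is produced constitutively and is active.
Activator DovC is present, so *elnS* is transcribed.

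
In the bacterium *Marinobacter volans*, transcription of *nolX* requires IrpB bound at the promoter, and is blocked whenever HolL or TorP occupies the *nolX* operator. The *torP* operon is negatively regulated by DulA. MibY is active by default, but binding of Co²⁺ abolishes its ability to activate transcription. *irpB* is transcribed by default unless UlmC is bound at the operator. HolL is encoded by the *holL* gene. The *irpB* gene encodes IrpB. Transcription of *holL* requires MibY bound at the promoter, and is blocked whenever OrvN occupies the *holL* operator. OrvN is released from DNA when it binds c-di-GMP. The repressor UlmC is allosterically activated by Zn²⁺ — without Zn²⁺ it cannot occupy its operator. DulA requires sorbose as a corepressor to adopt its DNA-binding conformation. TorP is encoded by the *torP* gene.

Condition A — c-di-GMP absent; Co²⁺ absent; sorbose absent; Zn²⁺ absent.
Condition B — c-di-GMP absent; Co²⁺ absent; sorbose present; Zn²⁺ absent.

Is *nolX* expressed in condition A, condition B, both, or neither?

Condition A:
c-di-GMP is absent, so OrvN is active.
Co²⁺ is absent, so MibY is active.
With repressor OrvN bound, *holL* is not transcribed.
So HolL is not produced.
Sorbose is absent, so DulA is inactive.
With no repressor bound, *torP* is transcribed.
So TorP is produced and active.
Zn²⁺ is absent, so UlmC is inactive.
With no repressor bound, *irpB* is transcribed.
So IrpB is produced and active.
With repressor TorP bound, *nolX* is not transcribed.
→ *nolX* is OFF in A.
Condition B:
c-di-GMP is absent, so OrvN is active.
Co²⁺ is absent, so MibY is active.
With repressor OrvN bound, *holL* is not transcribed.
So HolL is not produced.
Sorbose is present, so DulA is active.
With repressor DulA bound, *torP* is not transcribed.
So TorP is not produced.
Zn²⁺ is absent, so UlmC is inactive.
With no repressor bound, *irpB* is transcribed.
So IrpB is produced and active.
No repressor is bound and IrpB is active, so *nolX* is transcribed.
→ *nolX* is ON in B.

B only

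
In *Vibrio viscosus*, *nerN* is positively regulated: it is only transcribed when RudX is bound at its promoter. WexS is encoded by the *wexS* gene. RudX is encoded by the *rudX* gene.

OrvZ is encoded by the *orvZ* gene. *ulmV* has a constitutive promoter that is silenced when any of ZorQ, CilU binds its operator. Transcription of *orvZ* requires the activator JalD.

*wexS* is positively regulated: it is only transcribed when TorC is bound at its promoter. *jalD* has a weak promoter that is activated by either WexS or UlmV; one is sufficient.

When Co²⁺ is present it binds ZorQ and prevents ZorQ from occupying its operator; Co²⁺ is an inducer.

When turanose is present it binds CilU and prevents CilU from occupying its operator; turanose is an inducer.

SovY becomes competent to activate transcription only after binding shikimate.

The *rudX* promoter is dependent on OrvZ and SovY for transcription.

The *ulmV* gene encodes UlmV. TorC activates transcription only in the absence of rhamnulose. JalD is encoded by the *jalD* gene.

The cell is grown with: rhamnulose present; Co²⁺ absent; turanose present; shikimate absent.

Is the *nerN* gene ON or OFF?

Rhamnulose is present, so TorC is inactive.
Required activator TorC is absent, so *wexS* is not transcribed.
So WexS is not produced.
Co²⁺ is absent, so ZorQ is active.
Turanose is present, so CilU is inactive.
With repressor ZorQ bound, *ulmV* is not transcribed.
So UlmV is not produced.
No activator is available at the *jalD* promoter, so *jalD* is not transcribed.
So JalD is not produced.
Required activator JalD is absent, so *orvZ* is not transcribed.
So OrvZ is not produced.
Shikimate is absent, so SovY is inactive.
Required activator OrvZ is absent, so *rudX* is not transcribed.
So RudX is not produced.
Required activator RudX is absent, so *nerN* is not transcribed.

OFF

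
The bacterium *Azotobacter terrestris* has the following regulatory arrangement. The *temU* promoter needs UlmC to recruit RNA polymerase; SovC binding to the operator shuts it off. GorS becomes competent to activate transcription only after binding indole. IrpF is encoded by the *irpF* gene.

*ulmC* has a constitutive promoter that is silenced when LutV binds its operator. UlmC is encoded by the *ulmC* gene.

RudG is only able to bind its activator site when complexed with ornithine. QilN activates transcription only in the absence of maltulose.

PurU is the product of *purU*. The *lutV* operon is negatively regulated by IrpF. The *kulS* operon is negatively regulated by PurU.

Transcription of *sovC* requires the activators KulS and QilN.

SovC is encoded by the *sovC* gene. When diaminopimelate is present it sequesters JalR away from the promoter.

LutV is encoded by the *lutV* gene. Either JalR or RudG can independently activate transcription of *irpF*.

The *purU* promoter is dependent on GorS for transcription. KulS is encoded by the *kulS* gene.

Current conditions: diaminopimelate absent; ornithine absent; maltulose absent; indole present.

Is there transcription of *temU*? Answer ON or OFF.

Indole is present, so GorS is active.
No repressor is bound and GorS is active, so *purU* is transcribed.
So PurU is produced and active.
With repressor PurU bound, *kulS* is not transcribed.
So KulS is not produced.
Maltulose is absent, so QilN is active.
Required activator KulS is absent, so *sovC* is not transcribed.
So SovC is not produced.
Diaminopimelate is absent, so JalR is active.
Ornithine is absent, so RudG is inactive.
Activator JalR is present, so *irpF* is transcribed.
So IrpF is produced and active.
With repressor IrpF bound, *lutV* is not transcribed.
So LutV is not produced.
With no repressor bound, *ulmC* is transcribed.
So UlmC is produced and active.
No repressor is bound and UlmC is active, so *temU* is transcribed.

ON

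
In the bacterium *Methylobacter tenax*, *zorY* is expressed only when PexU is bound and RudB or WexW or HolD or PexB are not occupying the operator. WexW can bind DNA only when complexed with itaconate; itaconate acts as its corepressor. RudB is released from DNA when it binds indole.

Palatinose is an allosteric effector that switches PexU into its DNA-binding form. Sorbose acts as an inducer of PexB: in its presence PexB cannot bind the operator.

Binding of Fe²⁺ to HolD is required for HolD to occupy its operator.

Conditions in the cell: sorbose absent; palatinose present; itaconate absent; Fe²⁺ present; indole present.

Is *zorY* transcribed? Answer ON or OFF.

Indole is present, so RudB is inactive.
Palatinose is present, so PexU is active.
Itaconate is absent, so WexW is inactive.
Fe²⁺ is present, so HolD is active.
Sorbose is absent, so PexB is active.
With repressor HolD bound, *zorY* is not transcribed.

OFF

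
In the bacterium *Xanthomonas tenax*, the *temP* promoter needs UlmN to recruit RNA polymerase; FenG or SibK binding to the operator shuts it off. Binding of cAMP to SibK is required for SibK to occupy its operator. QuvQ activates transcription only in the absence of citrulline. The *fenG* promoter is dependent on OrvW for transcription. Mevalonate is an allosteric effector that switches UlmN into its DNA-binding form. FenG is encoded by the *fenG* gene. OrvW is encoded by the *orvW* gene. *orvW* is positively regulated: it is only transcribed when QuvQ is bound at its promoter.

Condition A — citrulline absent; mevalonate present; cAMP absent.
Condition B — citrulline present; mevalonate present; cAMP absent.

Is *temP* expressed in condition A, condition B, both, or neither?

Condition A:
Citrulline is absent, so QuvQ is active.
No repressor is bound and QuvQ is active, so *orvW* is transcribed.
So OrvW is produced and active.
No repressor is bound and OrvW is active, so *fenG* is transcribed.
So FenG is produced and active.
Mevalonate is present, so UlmN is active.
cAMP is absent, so SibK is inactive.
With repressor FenG bound, *temP* is not transcribed.
→ *temP* is OFF in A.
Condition B:
Citrulline is present, so QuvQ is inactive.
Required activator QuvQ is absent, so *orvW* is not transcribed.
So OrvW is not produced.
Required activator OrvW is absent, so *fenG* is not transcribed.
So FenG is not produced.
Mevalonate is present, so UlmN is active.
cAMP is absent, so SibK is inactive.
No repressor is bound and UlmN is active, so *temP* is transcribed.
→ *temP* is ON in B.

B only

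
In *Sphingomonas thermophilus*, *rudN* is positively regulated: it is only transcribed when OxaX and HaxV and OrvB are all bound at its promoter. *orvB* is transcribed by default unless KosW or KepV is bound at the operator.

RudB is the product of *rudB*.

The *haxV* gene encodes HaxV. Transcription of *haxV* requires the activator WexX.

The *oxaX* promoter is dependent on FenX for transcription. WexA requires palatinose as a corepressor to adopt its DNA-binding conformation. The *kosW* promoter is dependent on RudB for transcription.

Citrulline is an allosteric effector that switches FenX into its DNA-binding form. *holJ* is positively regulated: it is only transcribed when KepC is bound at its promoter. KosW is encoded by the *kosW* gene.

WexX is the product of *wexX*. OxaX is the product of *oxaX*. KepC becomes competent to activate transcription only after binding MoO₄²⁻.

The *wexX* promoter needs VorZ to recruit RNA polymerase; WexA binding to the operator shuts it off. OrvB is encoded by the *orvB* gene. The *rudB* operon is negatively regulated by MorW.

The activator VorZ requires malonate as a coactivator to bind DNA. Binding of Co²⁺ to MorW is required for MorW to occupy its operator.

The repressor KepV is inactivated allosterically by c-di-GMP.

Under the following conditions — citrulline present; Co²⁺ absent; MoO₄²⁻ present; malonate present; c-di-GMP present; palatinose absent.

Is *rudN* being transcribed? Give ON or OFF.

OFF

Citrulline is present, so FenX is active.
No repressor is bound and FenX is active, so *oxaX* is transcribed.
So OxaX is produced and active.
Palatinose is absent, so WexA is inactive.
Malonate is present, so VorZ is active.
No repressor is bound and VorZ is active, so *wexX* is transcribed.
So WexX is produced and active.
No repressor is bound and WexX is active, so *haxV* is transcribed.
So HaxV is produced and active.
Co²⁺ is absent, so MorW is inactive.
With no repressor bound, *rudB* is transcribed.
So RudB is produced and active.
No repressor is bound and RudB is active, so *kosW* is transcribed.
So KosW is produced and active.
c-di-GMP is present, so KepV is inactive.
With repressor KosW bound, *orvB* is not transcribed.
So OrvB is not produced.
Required activator OrvB is absent, so *rudN* is not transcribed.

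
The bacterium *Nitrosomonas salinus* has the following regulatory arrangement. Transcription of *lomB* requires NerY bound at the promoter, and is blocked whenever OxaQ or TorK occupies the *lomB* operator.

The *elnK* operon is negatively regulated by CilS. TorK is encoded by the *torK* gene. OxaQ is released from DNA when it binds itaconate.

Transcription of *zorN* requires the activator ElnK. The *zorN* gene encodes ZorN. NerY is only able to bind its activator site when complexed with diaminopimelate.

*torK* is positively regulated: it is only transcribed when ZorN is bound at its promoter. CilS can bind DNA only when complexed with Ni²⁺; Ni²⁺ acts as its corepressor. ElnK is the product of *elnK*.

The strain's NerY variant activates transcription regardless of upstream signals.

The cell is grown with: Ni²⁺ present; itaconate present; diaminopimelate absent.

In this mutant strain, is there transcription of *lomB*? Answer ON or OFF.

ON

NerY is constitutively active in this strain.
Itaconate is present, so OxaQ is inactive.
Ni²⁺ is present, so CilS is active.
With repressor CilS bound, *elnK* is not transcribed.
So ElnK is not produced.
Required activator ElnK is absent, so *zorN* is not transcribed.
So ZorN is not produced.
Required activator ZorN is absent, so *torK* is not transcribed.
So TorK is not produced.
No repressor is bound and NerY is active, so *lomB* is transcribed.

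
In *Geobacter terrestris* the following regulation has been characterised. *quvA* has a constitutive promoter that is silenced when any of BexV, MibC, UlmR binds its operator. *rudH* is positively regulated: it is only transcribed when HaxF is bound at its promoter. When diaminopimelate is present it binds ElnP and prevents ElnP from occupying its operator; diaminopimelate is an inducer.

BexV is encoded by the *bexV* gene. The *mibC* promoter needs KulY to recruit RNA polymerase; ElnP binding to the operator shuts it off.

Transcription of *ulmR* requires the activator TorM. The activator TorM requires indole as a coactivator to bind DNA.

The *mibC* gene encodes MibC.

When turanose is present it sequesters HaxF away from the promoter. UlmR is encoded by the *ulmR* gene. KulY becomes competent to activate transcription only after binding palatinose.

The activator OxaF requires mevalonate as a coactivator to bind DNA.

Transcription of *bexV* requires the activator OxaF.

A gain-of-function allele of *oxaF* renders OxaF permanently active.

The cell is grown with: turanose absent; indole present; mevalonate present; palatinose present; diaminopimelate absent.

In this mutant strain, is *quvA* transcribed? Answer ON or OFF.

OFF

OxaF is constitutively active in this strain.
No repressor is bound and OxaF is active, so *bexV* is transcribed.
So BexV is produced and active.
Diaminopimelate is absent, so ElnP is active.
Palatinose is present, so KulY is active.
With repressor ElnP bound, *mibC* is not transcribed.
So MibC is not produced.
Indole is present, so TorM is active.
No repressor is bound and TorM is active, so *ulmR* is transcribed.
So UlmR is produced and active.
With repressor BexV bound, *quvA* is not transcribed.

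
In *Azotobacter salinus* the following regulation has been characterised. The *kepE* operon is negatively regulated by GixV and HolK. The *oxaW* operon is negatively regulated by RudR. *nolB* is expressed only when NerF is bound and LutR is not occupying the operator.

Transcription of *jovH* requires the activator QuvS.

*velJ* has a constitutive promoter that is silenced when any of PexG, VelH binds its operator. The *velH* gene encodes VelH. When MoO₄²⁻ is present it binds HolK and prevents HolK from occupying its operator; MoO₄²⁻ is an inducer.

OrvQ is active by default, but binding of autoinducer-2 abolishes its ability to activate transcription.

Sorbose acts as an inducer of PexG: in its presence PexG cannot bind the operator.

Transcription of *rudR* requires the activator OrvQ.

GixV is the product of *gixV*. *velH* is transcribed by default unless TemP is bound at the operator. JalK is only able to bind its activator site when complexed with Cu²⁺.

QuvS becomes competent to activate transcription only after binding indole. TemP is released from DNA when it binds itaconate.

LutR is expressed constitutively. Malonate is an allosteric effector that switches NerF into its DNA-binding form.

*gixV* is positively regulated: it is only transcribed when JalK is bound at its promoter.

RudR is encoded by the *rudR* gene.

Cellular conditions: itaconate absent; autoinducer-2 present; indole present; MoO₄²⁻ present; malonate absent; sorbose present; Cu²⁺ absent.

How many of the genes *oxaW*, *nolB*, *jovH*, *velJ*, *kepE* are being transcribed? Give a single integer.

Autoinducer-2 is present, so OrvQ is inactive.
Required activator OrvQ is absent, so *rudR* is not transcribed.
So RudR is not produced.
With no repressor bound, *oxaW* is transcribed.
→ *oxaW* is ON.
Malonate is absent, so NerF is inactive.
LutR is produced constitutively and is active.
With repressor LutR bound, *nolB* is not transcribed.
→ *nolB* is OFF.
Indole is present, so QuvS is active.
No repressor is bound and QuvS is active, so *jovH* is transcribed.
→ *jovH* is ON.
Sorbose is present, so PexG is inactive.
Itaconate is absent, so TemP is active.
With repressor TemP bound, *velH* is not transcribed.
So VelH is not produced.
With no repressor bound, *velJ* is transcribed.
→ *velJ* is ON.
Cu²⁺ is absent, so JalK is inactive.
Required activator JalK is absent, so *gixV* is not transcribed.
So GixV is not produced.
MoO₄²⁻ is present, so HolK is inactive.
With no repressor bound, *kepE* is transcribed.
→ *kepE* is ON.
4 of the 5 genes are transcribed.

4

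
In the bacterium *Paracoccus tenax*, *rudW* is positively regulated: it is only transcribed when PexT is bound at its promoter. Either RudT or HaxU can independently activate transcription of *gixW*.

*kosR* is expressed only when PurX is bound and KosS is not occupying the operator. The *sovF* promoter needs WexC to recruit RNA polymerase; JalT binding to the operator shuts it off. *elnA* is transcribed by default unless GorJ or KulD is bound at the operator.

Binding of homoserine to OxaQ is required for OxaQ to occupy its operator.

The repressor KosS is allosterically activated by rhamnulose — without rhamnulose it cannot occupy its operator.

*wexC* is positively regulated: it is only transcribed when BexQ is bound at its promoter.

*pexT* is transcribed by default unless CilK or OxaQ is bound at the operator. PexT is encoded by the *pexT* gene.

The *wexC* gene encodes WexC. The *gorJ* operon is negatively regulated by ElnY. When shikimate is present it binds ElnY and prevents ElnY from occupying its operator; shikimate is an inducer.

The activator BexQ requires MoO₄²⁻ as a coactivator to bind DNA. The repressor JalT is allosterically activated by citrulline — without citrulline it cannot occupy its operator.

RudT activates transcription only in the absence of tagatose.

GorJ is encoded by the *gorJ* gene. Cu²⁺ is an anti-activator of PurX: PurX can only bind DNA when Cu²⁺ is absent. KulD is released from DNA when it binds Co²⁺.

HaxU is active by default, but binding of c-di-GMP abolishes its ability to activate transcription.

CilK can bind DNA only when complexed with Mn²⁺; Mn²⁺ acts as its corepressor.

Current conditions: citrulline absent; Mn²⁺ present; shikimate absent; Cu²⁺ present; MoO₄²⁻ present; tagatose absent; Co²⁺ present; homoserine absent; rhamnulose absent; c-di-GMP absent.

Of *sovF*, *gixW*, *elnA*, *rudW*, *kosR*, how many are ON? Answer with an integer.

3

Citrulline is absent, so JalT is inactive.
MoO₄²⁻ is present, so BexQ is active.
No repressor is bound and BexQ is active, so *wexC* is transcribed.
So WexC is produced and active.
No repressor is bound and WexC is active, so *sovF* is transcribed.
→ *sovF* is ON.
Tagatose is absent, so RudT is active.
c-di-GMP is absent, so HaxU is active.
Activator RudT is present, so *gixW* is transcribed.
→ *gixW* is ON.
Shikimate is absent, so ElnY is active.
With repressor ElnY bound, *gorJ* is not transcribed.
So GorJ is not produced.
Co²⁺ is present, so KulD is inactive.
With no repressor bound, *elnA* is transcribed.
→ *elnA* is ON.
Mn²⁺ is present, so CilK is active.
Homoserine is absent, so OxaQ is inactive.
With repressor CilK bound, *pexT* is not transcribed.
So PexT is not produced.
Required activator PexT is absent, so *rudW* is not transcribed.
→ *rudW* is OFF.
Rhamnulose is absent, so KosS is inactive.
Cu²⁺ is present, so PurX is inactive.
Required activator PurX is absent, so *kosR* is not transcribed.
→ *kosR* is OFF.
3 of the 5 genes are transcribed.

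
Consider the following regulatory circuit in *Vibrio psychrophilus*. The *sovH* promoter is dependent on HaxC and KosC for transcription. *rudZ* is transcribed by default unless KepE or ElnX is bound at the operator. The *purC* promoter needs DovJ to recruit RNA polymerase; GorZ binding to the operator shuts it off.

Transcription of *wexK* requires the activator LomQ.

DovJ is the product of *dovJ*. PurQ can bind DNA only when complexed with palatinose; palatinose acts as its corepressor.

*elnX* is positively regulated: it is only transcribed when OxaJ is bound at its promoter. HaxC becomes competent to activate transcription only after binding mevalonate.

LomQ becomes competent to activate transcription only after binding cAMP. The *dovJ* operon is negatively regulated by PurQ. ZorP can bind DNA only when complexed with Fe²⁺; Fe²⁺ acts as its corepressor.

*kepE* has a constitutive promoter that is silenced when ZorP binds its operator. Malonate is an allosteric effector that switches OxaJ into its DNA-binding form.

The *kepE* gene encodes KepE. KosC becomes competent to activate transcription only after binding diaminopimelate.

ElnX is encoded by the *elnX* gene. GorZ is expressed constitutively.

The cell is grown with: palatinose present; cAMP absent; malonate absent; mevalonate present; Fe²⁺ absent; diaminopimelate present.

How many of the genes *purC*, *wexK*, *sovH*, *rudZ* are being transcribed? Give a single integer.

1

Palatinose is present, so PurQ is active.
With repressor PurQ bound, *dovJ* is not transcribed.
So DovJ is not produced.
GorZ is produced constitutively and is active.
With repressor GorZ bound, *purC* is not transcribed.
→ *purC* is OFF.
cAMP is absent, so LomQ is inactive.
Required activator LomQ is absent, so *wexK* is not transcribed.
→ *wexK* is OFF.
Mevalonate is present, so HaxC is active.
Diaminopimelate is present, so KosC is active.
No repressor is bound and HaxC and KosC are active, so *sovH* is transcribed.
→ *sovH* is ON.
Fe²⁺ is absent, so ZorP is inactive.
With no repressor bound, *kepE* is transcribed.
So KepE is produced and active.
Malonate is absent, so OxaJ is inactive.
Required activator OxaJ is absent, so *elnX* is not transcribed.
So ElnX is not produced.
With repressor KepE bound, *rudZ* is not transcribed.
→ *rudZ* is OFF.
1 of the 4 genes is transcribed.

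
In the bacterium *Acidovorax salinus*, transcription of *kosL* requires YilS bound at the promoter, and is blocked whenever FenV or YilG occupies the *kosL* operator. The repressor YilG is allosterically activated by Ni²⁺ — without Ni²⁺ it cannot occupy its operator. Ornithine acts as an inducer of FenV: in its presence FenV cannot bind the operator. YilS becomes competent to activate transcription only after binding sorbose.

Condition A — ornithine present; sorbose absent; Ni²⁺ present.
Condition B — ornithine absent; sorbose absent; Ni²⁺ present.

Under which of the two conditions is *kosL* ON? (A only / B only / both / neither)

Condition A:
Ornithine is present, so FenV is inactive.
Sorbose is absent, so YilS is inactive.
Ni²⁺ is present, so YilG is active.
With repressor YilG bound, *kosL* is not transcribed.
→ *kosL* is OFF in A.
Condition B:
Ornithine is absent, so FenV is active.
Sorbose is absent, so YilS is inactive.
Ni²⁺ is present, so YilG is active.
With repressor FenV bound, *kosL* is not transcribed.
→ *kosL* is OFF in B.

neither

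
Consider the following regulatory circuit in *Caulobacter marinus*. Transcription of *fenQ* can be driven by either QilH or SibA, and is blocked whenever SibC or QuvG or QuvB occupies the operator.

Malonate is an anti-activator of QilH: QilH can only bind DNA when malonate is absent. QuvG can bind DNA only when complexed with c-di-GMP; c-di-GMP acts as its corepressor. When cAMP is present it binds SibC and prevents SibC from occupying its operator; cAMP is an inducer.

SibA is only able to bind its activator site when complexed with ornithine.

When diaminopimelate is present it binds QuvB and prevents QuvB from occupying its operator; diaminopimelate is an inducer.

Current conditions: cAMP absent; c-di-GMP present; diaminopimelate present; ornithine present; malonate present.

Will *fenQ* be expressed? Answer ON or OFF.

cAMP is absent, so SibC is active.
c-di-GMP is present, so QuvG is active.
Malonate is present, so QilH is inactive.
Ornithine is present, so SibA is active.
Diaminopimelate is present, so QuvB is inactive.
With repressor SibC bound, *fenQ* is not transcribed.

OFF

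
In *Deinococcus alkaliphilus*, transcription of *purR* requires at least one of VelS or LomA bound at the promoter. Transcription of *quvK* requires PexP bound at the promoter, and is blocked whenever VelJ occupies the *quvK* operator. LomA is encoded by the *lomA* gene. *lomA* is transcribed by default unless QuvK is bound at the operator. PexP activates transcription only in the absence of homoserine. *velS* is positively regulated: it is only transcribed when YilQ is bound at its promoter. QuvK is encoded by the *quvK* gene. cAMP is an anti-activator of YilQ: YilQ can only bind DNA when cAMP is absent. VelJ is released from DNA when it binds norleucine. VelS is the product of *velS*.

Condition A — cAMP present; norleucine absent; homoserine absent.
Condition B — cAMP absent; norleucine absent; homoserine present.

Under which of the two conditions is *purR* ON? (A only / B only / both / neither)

Condition A:
cAMP is present, so YilQ is inactive.
Required activator YilQ is absent, so *velS* is not transcribed.
So VelS is not produced.
Norleucine is absent, so VelJ is active.
Homoserine is absent, so PexP is active.
With repressor VelJ bound, *quvK* is not transcribed.
So QuvK is not produced.
With no repressor bound, *lomA* is transcribed.
So LomA is produced and active.
Activator LomA is present, so *purR* is transcribed.
→ *purR* is ON in A.
Condition B:
cAMP is absent, so YilQ is active.
No repressor is bound and YilQ is active, so *velS* is transcribed.
So VelS is produced and active.
Norleucine is absent, so VelJ is active.
Homoserine is present, so PexP is inactive.
With repressor VelJ bound, *quvK* is not transcribed.
So QuvK is not produced.
With no repressor bound, *lomA* is transcribed.
So LomA is produced and active.
Activator VelS is present, so *purR* is transcribed.
→ *purR* is ON in B.

both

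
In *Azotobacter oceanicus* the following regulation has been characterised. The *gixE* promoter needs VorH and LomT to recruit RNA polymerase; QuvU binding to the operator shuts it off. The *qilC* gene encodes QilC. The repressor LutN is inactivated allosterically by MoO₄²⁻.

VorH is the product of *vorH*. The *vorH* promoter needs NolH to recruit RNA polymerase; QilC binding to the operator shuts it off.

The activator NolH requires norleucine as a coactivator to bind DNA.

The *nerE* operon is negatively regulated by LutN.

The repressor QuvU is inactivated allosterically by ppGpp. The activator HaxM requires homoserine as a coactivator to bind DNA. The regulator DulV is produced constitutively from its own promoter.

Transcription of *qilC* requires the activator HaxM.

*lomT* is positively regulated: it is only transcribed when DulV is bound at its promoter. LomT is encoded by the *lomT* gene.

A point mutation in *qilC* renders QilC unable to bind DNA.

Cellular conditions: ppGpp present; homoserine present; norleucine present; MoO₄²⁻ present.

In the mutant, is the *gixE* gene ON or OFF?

ON

QilC is non-functional in this strain, so it has no effect.
Norleucine is present, so NolH is active.
No repressor is bound and NolH is active, so *vorH* is transcribed.
So VorH is produced and active.
DulV is produced constitutively and is active.
No repressor is bound and DulV is active, so *lomT* is transcribed.
So LomT is produced and active.
ppGpp is present, so QuvU is inactive.
No repressor is bound and VorH and LomT are active, so *gixE* is transcribed.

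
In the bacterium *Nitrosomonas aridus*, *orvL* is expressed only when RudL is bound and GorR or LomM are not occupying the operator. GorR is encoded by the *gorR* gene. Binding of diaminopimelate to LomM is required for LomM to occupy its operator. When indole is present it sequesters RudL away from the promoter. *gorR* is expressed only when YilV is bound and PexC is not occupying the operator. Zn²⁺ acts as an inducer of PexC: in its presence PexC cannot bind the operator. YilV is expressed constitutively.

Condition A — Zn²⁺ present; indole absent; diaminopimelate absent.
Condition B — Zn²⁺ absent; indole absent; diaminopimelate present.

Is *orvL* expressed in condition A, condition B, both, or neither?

neither

Condition A:
Zn²⁺ is present, so PexC is inactive.
YilV is produced constitutively and is active.
No repressor is bound and YilV is active, so *gorR* is transcribed.
So GorR is produced and active.
Indole is absent, so RudL is active.
Diaminopimelate is absent, so LomM is inactive.
With repressor GorR bound, *orvL* is not transcribed.
→ *orvL* is OFF in A.
Condition B:
Zn²⁺ is absent, so PexC is active.
YilV is produced constitutively and is active.
With repressor PexC bound, *gorR* is not transcribed.
So GorR is not produced.
Indole is absent, so RudL is active.
Diaminopimelate is present, so LomM is active.
With repressor LomM bound, *orvL* is not transcribed.
→ *orvL* is OFF in B.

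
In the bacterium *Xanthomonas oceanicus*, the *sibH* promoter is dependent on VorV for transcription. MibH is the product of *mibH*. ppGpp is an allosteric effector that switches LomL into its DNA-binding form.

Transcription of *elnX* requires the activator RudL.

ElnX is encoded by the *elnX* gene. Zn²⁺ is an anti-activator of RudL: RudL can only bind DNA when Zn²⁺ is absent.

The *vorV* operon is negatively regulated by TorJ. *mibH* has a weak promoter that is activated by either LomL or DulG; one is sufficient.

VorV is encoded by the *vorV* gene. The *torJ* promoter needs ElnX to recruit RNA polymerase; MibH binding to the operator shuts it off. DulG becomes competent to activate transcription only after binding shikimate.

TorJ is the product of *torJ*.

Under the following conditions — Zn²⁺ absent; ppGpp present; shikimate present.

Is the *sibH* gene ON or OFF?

ON

ppGpp is present, so LomL is active.
Shikimate is present, so DulG is active.
Activator LomL is present, so *mibH* is transcribed.
So MibH is produced and active.
Zn²⁺ is absent, so RudL is active.
No repressor is bound and RudL is active, so *elnX* is transcribed.
So ElnX is produced and active.
With repressor MibH bound, *torJ* is not transcribed.
So TorJ is not produced.
With no repressor bound, *vorV* is transcribed.
So VorV is produced and active.
No repressor is bound and VorV is active, so *sibH* is transcribed.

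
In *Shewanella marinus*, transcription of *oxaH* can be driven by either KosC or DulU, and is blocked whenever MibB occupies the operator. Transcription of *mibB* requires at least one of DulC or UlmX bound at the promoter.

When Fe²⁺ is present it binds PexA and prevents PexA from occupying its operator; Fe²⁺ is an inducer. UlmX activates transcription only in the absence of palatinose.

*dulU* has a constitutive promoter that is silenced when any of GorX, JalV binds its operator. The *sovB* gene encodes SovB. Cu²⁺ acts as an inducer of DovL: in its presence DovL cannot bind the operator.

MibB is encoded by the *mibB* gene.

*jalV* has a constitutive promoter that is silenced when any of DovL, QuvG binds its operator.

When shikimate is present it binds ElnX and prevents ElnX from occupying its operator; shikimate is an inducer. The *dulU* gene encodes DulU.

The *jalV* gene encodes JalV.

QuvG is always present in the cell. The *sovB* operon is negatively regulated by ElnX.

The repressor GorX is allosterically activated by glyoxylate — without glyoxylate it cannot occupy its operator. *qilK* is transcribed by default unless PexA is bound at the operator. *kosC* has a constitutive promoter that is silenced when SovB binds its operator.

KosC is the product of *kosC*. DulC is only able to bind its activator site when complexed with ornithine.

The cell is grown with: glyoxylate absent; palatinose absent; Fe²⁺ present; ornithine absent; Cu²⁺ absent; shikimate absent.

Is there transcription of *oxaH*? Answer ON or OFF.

OFF

Shikimate is absent, so ElnX is active.
With repressor ElnX bound, *sovB* is not transcribed.
So SovB is not produced.
With no repressor bound, *kosC* is transcribed.
So KosC is produced and active.
Ornithine is absent, so DulC is inactive.
Palatinose is absent, so UlmX is active.
Activator UlmX is present, so *mibB* is transcribed.
So MibB is produced and active.
Glyoxylate is absent, so GorX is inactive.
Cu²⁺ is absent, so DovL is active.
QuvG is produced constitutively and is active.
With repressor DovL bound, *jalV* is not transcribed.
So JalV is not produced.
With no repressor bound, *dulU* is transcribed.
So DulU is produced and active.
With repressor MibB bound, *oxaH* is not transcribed.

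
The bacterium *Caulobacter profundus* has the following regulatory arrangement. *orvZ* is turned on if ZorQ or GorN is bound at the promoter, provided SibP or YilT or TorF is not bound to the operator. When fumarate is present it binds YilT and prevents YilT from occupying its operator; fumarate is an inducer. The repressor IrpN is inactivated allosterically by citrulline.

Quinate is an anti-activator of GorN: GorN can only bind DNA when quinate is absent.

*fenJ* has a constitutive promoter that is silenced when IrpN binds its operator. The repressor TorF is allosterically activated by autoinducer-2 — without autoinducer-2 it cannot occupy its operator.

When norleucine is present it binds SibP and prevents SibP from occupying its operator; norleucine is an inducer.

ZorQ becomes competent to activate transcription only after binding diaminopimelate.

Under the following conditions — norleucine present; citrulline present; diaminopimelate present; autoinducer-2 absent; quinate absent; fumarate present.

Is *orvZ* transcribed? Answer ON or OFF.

ON

Diaminopimelate is present, so ZorQ is active.
Norleucine is present, so SibP is inactive.
Quinate is absent, so GorN is active.
Fumarate is present, so YilT is inactive.
Autoinducer-2 is absent, so TorF is inactive.
Activator ZorQ is present, so *orvZ* is transcribed.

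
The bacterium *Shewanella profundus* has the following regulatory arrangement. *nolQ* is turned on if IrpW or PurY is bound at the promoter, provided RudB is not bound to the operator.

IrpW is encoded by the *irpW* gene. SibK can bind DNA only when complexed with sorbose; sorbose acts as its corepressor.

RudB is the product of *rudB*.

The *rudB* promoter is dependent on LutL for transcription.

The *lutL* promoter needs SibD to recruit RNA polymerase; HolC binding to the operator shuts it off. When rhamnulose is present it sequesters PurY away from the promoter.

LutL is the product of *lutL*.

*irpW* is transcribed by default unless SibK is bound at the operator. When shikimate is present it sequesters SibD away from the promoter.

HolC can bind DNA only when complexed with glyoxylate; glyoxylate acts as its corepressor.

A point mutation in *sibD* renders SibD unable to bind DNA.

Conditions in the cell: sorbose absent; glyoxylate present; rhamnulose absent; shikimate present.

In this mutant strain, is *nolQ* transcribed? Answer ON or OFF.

Sorbose is absent, so SibK is inactive.
With no repressor bound, *irpW* is transcribed.
So IrpW is produced and active.
Rhamnulose is absent, so PurY is active.
Glyoxylate is present, so HolC is active.
SibD is non-functional in this strain, so it has no effect.
With repressor HolC bound, *lutL* is not transcribed.
So LutL is not produced.
Required activator LutL is absent, so *rudB* is not transcribed.
So RudB is not produced.
Activator IrpW is present, so *nolQ* is transcribed.

ON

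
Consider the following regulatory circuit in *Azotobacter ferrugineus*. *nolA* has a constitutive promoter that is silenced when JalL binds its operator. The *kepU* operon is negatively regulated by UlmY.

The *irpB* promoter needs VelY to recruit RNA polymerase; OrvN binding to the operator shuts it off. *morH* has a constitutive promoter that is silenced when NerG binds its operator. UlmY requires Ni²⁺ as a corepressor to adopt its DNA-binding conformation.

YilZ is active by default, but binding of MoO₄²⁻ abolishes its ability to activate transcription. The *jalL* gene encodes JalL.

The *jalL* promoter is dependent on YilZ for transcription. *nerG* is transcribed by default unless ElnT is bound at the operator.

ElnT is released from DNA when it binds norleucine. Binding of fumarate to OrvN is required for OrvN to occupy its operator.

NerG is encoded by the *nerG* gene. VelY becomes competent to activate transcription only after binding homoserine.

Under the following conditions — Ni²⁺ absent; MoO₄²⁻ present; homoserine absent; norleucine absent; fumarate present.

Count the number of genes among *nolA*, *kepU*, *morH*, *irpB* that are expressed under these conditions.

MoO₄²⁻ is present, so YilZ is inactive.
Required activator YilZ is absent, so *jalL* is not transcribed.
So JalL is not produced.
With no repressor bound, *nolA* is transcribed.
→ *nolA* is ON.
Ni²⁺ is absent, so UlmY is inactive.
With no repressor bound, *kepU* is transcribed.
→ *kepU* is ON.
Norleucine is absent, so ElnT is active.
With repressor ElnT bound, *nerG* is not transcribed.
So NerG is not produced.
With no repressor bound, *morH* is transcribed.
→ *morH* is ON.
Homoserine is absent, so VelY is inactive.
Fumarate is present, so OrvN is active.
With repressor OrvN bound, *irpB* is not transcribed.
→ *irpB* is OFF.
3 of the 4 genes are transcribed.

3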